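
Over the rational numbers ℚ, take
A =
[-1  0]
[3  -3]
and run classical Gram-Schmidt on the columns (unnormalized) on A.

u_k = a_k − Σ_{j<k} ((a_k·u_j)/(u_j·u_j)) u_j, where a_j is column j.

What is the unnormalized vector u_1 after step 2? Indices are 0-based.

Step 1: u_0 = a_0 = (-1, 3).
Step 2: u_1 = a_1 − (-9/10)·u_0 = (-9/10, -3/10).

u_1 = (-9/10, -3/10)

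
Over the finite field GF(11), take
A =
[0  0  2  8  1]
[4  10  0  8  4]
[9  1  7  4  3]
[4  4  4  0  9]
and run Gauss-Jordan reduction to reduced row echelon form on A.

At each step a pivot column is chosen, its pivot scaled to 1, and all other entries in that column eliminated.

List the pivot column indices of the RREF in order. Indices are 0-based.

step 1: exchange rows 0,1
step 1: normalize row 0 (÷4) = (1, 8, 0, 2, 1)
  row 2: subtract 9×row0 = (0, 6, 7, 8, 5)
  row 3: subtract 4×row0 = (0, 5, 4, 3, 5)
step 2: exchange rows 1,2
step 2: normalize row 1 (÷6) = (0, 1, 3, 5, 10)
  row 0: subtract 8×row1 = (1, 0, 9, 6, 9)
  row 3: subtract 5×row1 = (0, 0, 0, 0, 10)
step 3: normalize row 2 (÷2) = (0, 0, 1, 4, 6)
  row 0: subtract 9×row2 = (1, 0, 0, 3, 10)
  row 1: subtract 3×row2 = (0, 1, 0, 4, 3)
skip col 3 (zero from row 3)
step 4: normalize row 3 (÷10) = (0, 0, 0, 0, 1)
  row 0: subtract 10×row3 = (1, 0, 0, 3, 0)
  row 1: subtract 3×row3 = (0, 1, 0, 4, 0)
  row 2: subtract 6×row3 = (0, 0, 1, 4, 0)

pivot columns: 0, 1, 2, 4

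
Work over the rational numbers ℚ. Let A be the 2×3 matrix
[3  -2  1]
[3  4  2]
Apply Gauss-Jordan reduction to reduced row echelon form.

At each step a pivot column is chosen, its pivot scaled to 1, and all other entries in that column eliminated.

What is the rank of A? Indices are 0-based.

rank = 2

pivot(0,0)=3: scale R0 → (1, -2/3, 1/3)
  clear (1,0): R1 −= (3)R0 → (0, 6, 1)
pivot(1,1)=6: scale R1 → (0, 1, 1/6)
  clear (0,1): R0 −= (-2/3)R1 → (1, 0, 4/9)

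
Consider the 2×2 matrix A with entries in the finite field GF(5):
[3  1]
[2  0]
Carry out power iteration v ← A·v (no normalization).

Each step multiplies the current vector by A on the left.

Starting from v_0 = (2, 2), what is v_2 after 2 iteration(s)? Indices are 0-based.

v_2 = (3, 1)

v_0 = (2, 2).
v_1 = A·v_0 = (3, 4).
v_2 = A·v_1 = (3, 1).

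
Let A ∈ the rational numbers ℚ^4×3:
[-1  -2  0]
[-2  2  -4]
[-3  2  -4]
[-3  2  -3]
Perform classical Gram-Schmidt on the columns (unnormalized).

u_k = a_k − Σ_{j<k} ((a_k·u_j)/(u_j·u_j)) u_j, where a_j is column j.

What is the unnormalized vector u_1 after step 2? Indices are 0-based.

Step 1: u_0 = a_0 = (-1, -2, -3, -3).
Step 2: u_1 = a_1 − (-14/23)·u_0 = (-60/23, 18/23, 4/23, 4/23).

u_1 = (-60/23, 18/23, 4/23, 4/23)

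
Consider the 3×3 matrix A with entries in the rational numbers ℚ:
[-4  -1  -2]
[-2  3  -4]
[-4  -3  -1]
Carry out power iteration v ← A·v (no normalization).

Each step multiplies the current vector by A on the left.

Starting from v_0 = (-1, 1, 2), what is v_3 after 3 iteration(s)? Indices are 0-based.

v_3 = (-61, -83, -41)

v_0 = (-1, 1, 2).
v_1 = A·v_0 = (-1, -3, -1).
v_2 = A·v_1 = (9, -3, 14).
v_3 = A·v_2 = (-61, -83, -41).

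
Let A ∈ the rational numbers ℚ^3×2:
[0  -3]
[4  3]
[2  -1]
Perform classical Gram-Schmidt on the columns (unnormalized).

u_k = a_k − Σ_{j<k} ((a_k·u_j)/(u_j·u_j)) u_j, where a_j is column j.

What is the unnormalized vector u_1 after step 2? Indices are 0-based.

Step 1: u_0 = a_0 = (0, 4, 2).
Step 2: u_1 = a_1 − (1/2)·u_0 = (-3, 1, -2).

u_1 = (-3, 1, -2)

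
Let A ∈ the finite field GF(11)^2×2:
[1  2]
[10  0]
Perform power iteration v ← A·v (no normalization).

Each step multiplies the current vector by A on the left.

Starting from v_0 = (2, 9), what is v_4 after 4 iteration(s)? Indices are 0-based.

v_0 = (2, 9).
v_1 = A·v_0 = (9, 9).
v_2 = A·v_1 = (5, 2).
v_3 = A·v_2 = (9, 6).
v_4 = A·v_3 = (10, 2).

v_4 = (10, 2)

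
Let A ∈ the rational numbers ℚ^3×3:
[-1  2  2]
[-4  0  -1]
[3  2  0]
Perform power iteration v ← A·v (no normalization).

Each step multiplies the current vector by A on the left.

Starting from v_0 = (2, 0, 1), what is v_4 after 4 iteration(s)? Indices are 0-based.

v_0 = (2, 0, 1).
v_1 = A·v_0 = (0, -9, 6).
v_2 = A·v_1 = (-6, -6, -18).
v_3 = A·v_2 = (-42, 42, -30).
v_4 = A·v_3 = (66, 198, -42).

v_4 = (66, 198, -42)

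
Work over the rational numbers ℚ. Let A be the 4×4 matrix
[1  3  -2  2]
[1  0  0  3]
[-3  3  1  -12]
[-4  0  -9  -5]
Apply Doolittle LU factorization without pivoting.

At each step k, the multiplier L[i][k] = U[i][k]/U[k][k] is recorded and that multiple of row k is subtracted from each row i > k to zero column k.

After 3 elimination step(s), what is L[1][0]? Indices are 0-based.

L[1][0] = 1

k=0: U[0][0]=1
  eliminate (1,0): mult=1, new row 1: (0, -3, 2, 1); set L[1][0]=1
  eliminate (2,0): mult=-3, new row 2: (0, 12, -5, -6); set L[2][0]=-3
  eliminate (3,0): mult=-4, new row 3: (0, 12, -17, 3); set L[3][0]=-4
k=1: U[1][1]=-3
  eliminate (2,1): mult=-4, new row 2: (0, 0, 3, -2); set L[2][1]=-4
  eliminate (3,1): mult=-4, new row 3: (0, 0, -9, 7); set L[3][1]=-4
k=2: U[2][2]=3
  eliminate (3,2): mult=-3, new row 3: (0, 0, 0, 1); set L[3][2]=-3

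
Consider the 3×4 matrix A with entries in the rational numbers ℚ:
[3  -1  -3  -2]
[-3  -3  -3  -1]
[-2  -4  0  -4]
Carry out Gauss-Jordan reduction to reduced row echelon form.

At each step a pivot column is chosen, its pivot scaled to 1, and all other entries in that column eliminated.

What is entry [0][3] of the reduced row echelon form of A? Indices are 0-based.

[1] R0 /= 3  ⇒  (1, -1/3, -1, -2/3)
     R1 -= -3·R0  ⇒  (0, -4, -6, -3)
     R2 -= -2·R0  ⇒  (0, -14/3, -2, -16/3)
[2] R1 /= -4  ⇒  (0, 1, 3/2, 3/4)
     R0 -= -1/3·R1  ⇒  (1, 0, -1/2, -5/12)
     R2 -= -14/3·R1  ⇒  (0, 0, 5, -11/6)
[3] R2 /= 5  ⇒  (0, 0, 1, -11/30)
     R0 -= -1/2·R2  ⇒  (1, 0, 0, -3/5)
     R1 -= 3/2·R2  ⇒  (0, 1, 0, 13/10)

M[0][3] = -3/5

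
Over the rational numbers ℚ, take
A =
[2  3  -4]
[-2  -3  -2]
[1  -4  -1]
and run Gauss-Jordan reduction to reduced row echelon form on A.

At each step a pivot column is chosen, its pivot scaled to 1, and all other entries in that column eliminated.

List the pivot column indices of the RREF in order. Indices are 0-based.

pivot columns: 0, 1, 2

step 1: normalize row 0 (÷2) = (1, 3/2, -2)
  row 1: subtract -2×row0 = (0, 0, -6)
  row 2: subtract 1×row0 = (0, -11/2, 1)
step 2: exchange rows 1,2
step 2: normalize row 1 (÷-11/2) = (0, 1, -2/11)
  row 0: subtract 3/2×row1 = (1, 0, -19/11)
step 3: normalize row 2 (÷-6) = (0, 0, 1)
  row 0: subtract -19/11×row2 = (1, 0, 0)
  row 1: subtract -2/11×row2 = (0, 1, 0)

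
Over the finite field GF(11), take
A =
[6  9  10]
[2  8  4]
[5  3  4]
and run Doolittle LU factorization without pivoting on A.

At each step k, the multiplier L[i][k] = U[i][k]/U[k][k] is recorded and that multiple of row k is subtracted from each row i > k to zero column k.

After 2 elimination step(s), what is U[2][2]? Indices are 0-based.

U[2][2] = 8

[col 0] pivot 6
  R1 -= 4*R0 → (0, 5, 8)  (L[1][0] := 4)
  R2 -= 10*R0 → (0, 1, 3)  (L[2][0] := 10)
[col 1] pivot 5
  R2 -= 9*R1 → (0, 0, 8)  (L[2][1] := 9)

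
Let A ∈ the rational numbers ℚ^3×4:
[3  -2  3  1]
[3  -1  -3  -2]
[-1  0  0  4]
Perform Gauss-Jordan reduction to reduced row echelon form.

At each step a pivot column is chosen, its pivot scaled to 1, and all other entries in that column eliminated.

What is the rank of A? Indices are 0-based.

rank = 3

[1] R0 /= 3  ⇒  (1, -2/3, 1, 1/3)
     R1 -= 3·R0  ⇒  (0, 1, -6, -3)
     R2 -= -1·R0  ⇒  (0, -2/3, 1, 13/3)
[2] R1 /= 1  ⇒  (0, 1, -6, -3)
     R0 -= -2/3·R1  ⇒  (1, 0, -3, -5/3)
     R2 -= -2/3·R1  ⇒  (0, 0, -3, 7/3)
[3] R2 /= -3  ⇒  (0, 0, 1, -7/9)
     R0 -= -3·R2  ⇒  (1, 0, 0, -4)
     R1 -= -6·R2  ⇒  (0, 1, 0, -23/3)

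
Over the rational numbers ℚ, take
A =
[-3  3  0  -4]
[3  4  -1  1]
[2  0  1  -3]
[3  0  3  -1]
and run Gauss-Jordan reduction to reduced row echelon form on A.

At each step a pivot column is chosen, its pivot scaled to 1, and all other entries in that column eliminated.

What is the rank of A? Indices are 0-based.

rank = 4

step 1: normalize row 0 (÷-3) = (1, -1, 0, 4/3)
  row 1: subtract 3×row0 = (0, 7, -1, -3)
  row 2: subtract 2×row0 = (0, 2, 1, -17/3)
  row 3: subtract 3×row0 = (0, 3, 3, -5)
step 2: normalize row 1 (÷7) = (0, 1, -1/7, -3/7)
  row 0: subtract -1×row1 = (1, 0, -1/7, 19/21)
  row 2: subtract 2×row1 = (0, 0, 9/7, -101/21)
  row 3: subtract 3×row1 = (0, 0, 24/7, -26/7)
step 3: normalize row 2 (÷9/7) = (0, 0, 1, -101/27)
  row 0: subtract -1/7×row2 = (1, 0, 0, 10/27)
  row 1: subtract -1/7×row2 = (0, 1, 0, -26/27)
  row 3: subtract 24/7×row2 = (0, 0, 0, 82/9)
step 4: normalize row 3 (÷82/9) = (0, 0, 0, 1)
  row 0: subtract 10/27×row3 = (1, 0, 0, 0)
  row 1: subtract -26/27×row3 = (0, 1, 0, 0)
  row 2: subtract -101/27×row3 = (0, 0, 1, 0)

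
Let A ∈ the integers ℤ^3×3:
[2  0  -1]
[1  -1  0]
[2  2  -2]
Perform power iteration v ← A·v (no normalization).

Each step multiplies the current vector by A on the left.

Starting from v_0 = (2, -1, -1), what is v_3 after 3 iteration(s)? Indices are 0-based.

v_3 = (4, 4, 0)

v_0 = (2, -1, -1).
v_1 = A·v_0 = (5, 3, 4).
v_2 = A·v_1 = (6, 2, 8).
v_3 = A·v_2 = (4, 4, 0).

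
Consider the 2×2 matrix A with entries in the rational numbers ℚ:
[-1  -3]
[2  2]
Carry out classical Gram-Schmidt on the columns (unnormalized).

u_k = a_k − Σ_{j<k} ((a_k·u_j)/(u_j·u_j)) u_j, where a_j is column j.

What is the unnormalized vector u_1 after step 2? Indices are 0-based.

u_1 = (-8/5, -4/5)

Step 1: u_0 = a_0 = (-1, 2).
Step 2: u_1 = a_1 − (7/5)·u_0 = (-8/5, -4/5).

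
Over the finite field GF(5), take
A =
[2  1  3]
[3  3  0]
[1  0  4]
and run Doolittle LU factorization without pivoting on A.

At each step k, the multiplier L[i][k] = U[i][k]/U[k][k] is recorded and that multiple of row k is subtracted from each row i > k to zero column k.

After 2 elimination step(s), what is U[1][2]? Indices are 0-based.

Step 1: pivot at (0,0) is 2.
  row1 ← row1 − (4)·row0  ⇒  L[1][0]=4, U row1=(0, 4, 3)
  row2 ← row2 − (3)·row0  ⇒  L[2][0]=3, U row2=(0, 2, 0)
Step 2: pivot at (1,1) is 4.
  row2 ← row2 − (3)·row1  ⇒  L[2][1]=3, U row2=(0, 0, 1)

U[1][2] = 3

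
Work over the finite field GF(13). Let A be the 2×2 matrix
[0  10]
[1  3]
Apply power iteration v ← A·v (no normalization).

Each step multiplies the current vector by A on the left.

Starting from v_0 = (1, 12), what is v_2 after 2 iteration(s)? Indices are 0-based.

v_0 = (1, 12).
v_1 = A·v_0 = (3, 11).
v_2 = A·v_1 = (6, 10).

v_2 = (6, 10)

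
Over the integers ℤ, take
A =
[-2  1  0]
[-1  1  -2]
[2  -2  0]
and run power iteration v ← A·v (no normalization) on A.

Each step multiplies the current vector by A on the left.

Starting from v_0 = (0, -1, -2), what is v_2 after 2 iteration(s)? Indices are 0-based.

v_0 = (0, -1, -2).
v_1 = A·v_0 = (-1, 3, 2).
v_2 = A·v_1 = (5, 0, -8).

v_2 = (5, 0, -8)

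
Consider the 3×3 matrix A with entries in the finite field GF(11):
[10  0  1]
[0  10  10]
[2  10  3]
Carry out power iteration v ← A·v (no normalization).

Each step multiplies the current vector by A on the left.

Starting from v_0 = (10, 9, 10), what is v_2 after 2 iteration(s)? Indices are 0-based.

v_0 = (10, 9, 10).
v_1 = A·v_0 = (0, 3, 8).
v_2 = A·v_1 = (8, 0, 10).

v_2 = (8, 0, 10)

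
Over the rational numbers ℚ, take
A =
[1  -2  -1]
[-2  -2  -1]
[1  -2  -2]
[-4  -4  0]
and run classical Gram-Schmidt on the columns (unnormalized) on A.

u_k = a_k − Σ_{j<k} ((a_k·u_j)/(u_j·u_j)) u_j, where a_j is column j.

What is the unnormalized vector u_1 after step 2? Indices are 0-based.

u_1 = (-30/11, -6/11, -30/11, -12/11)

Step 1: u_0 = a_0 = (1, -2, 1, -4).
Step 2: u_1 = a_1 − (8/11)·u_0 = (-30/11, -6/11, -30/11, -12/11).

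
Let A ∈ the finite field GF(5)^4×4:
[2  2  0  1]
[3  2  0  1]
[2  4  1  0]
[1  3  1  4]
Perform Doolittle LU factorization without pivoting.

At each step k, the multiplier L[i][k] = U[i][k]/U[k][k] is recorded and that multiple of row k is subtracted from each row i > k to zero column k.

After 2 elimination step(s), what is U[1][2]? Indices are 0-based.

U[1][2] = 0

k=0: U[0][0]=2
  eliminate (1,0): mult=4, new row 1: (0, 4, 0, 2); set L[1][0]=4
  eliminate (2,0): mult=1, new row 2: (0, 2, 1, 4); set L[2][0]=1
  eliminate (3,0): mult=3, new row 3: (0, 2, 1, 1); set L[3][0]=3
k=1: U[1][1]=4
  eliminate (2,1): mult=3, new row 2: (0, 0, 1, 3); set L[2][1]=3
  eliminate (3,1): mult=3, new row 3: (0, 0, 1, 0); set L[3][1]=3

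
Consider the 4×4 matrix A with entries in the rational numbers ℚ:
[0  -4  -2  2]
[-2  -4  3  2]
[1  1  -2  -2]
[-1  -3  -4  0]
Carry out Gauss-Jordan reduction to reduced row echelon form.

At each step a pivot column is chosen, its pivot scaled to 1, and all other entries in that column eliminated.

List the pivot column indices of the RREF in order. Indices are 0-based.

pivot(0,0): swap R0↔R1
pivot(0,0)=-2: scale R0 → (1, 2, -3/2, -1)
  clear (2,0): R2 −= (1)R0 → (0, -1, -1/2, -1)
  clear (3,0): R3 −= (-1)R0 → (0, -1, -11/2, -1)
pivot(1,1)=-4: scale R1 → (0, 1, 1/2, -1/2)
  clear (0,1): R0 −= (2)R1 → (1, 0, -5/2, 0)
  clear (2,1): R2 −= (-1)R1 → (0, 0, 0, -3/2)
  clear (3,1): R3 −= (-1)R1 → (0, 0, -5, -3/2)
pivot(2,2): swap R2↔R3
pivot(2,2)=-5: scale R2 → (0, 0, 1, 3/10)
  clear (0,2): R0 −= (-5/2)R2 → (1, 0, 0, 3/4)
  clear (1,2): R1 −= (1/2)R2 → (0, 1, 0, -13/20)
pivot(3,3)=-3/2: scale R3 → (0, 0, 0, 1)
  clear (0,3): R0 −= (3/4)R3 → (1, 0, 0, 0)
  clear (1,3): R1 −= (-13/20)R3 → (0, 1, 0, 0)
  clear (2,3): R2 −= (3/10)R3 → (0, 0, 1, 0)

pivot columns: 0, 1, 2, 3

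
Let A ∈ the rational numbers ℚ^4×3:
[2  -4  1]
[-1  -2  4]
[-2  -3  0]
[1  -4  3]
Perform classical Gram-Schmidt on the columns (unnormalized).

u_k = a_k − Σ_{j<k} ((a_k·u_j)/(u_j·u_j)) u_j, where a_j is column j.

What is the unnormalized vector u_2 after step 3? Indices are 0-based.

u_2 = (-204/217, 1213/434, -405/217, 409/434)

Step 1: u_0 = a_0 = (2, -1, -2, 1).
Step 2: u_1 = a_1 − (-2/5)·u_0 = (-16/5, -12/5, -19/5, -18/5).
Step 3: u_2 = a_2 − (1/10)·u_0 − (-118/217)·u_1 = (-204/217, 1213/434, -405/217, 409/434).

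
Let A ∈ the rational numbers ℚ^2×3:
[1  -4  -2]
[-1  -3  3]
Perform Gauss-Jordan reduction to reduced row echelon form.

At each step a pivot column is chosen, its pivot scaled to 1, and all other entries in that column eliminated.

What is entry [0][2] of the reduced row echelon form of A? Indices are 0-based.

M[0][2] = -18/7

[1] R0 /= 1  ⇒  (1, -4, -2)
     R1 -= -1·R0  ⇒  (0, -7, 1)
[2] R1 /= -7  ⇒  (0, 1, -1/7)
     R0 -= -4·R1  ⇒  (1, 0, -18/7)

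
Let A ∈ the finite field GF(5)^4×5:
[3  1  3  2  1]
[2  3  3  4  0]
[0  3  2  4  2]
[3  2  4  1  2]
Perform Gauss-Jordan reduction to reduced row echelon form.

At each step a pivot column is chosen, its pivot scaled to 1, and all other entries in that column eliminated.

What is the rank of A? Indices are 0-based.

[1] R0 /= 3  ⇒  (1, 2, 1, 4, 2)
     R1 -= 2·R0  ⇒  (0, 4, 1, 1, 1)
     R3 -= 3·R0  ⇒  (0, 1, 1, 4, 1)
[2] R1 /= 4  ⇒  (0, 1, 4, 4, 4)
     R0 -= 2·R1  ⇒  (1, 0, 3, 1, 4)
     R2 -= 3·R1  ⇒  (0, 0, 0, 2, 0)
     R3 -= 1·R1  ⇒  (0, 0, 2, 0, 2)
[3] R2 <-> R3
[3] R2 /= 2  ⇒  (0, 0, 1, 0, 1)
     R0 -= 3·R2  ⇒  (1, 0, 0, 1, 1)
     R1 -= 4·R2  ⇒  (0, 1, 0, 4, 0)
[4] R3 /= 2  ⇒  (0, 0, 0, 1, 0)
     R0 -= 1·R3  ⇒  (1, 0, 0, 0, 1)
     R1 -= 4·R3  ⇒  (0, 1, 0, 0, 0)

rank = 4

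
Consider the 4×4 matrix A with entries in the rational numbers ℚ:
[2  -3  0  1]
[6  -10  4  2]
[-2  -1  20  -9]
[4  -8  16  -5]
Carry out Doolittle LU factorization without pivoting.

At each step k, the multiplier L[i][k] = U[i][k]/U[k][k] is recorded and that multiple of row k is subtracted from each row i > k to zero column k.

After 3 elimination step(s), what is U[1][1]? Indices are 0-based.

U[1][1] = -1

k=0: U[0][0]=2
  eliminate (1,0): mult=3, new row 1: (0, -1, 4, -1); set L[1][0]=3
  eliminate (2,0): mult=-1, new row 2: (0, -4, 20, -8); set L[2][0]=-1
  eliminate (3,0): mult=2, new row 3: (0, -2, 16, -7); set L[3][0]=2
k=1: U[1][1]=-1
  eliminate (2,1): mult=4, new row 2: (0, 0, 4, -4); set L[2][1]=4
  eliminate (3,1): mult=2, new row 3: (0, 0, 8, -5); set L[3][1]=2
k=2: U[2][2]=4
  eliminate (3,2): mult=2, new row 3: (0, 0, 0, 3); set L[3][2]=2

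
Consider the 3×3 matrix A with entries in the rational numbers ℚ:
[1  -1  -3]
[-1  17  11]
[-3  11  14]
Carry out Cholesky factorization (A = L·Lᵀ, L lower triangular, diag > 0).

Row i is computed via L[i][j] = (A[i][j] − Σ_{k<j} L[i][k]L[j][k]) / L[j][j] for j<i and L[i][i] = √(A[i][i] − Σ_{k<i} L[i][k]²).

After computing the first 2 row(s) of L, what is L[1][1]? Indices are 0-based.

Step 1: L[0][0] = √(1) = 1.
  L[1][0] = (-1) / L[0][0] = -1.
Step 2: L[1][1] = √(16) = 4.

L[1][1] = 4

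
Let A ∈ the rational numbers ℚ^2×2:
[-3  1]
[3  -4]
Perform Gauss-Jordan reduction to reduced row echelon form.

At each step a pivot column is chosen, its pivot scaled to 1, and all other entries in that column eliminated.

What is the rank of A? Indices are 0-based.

step 1: normalize row 0 (÷-3) = (1, -1/3)
  row 1: subtract 3×row0 = (0, -3)
step 2: normalize row 1 (÷-3) = (0, 1)
  row 0: subtract -1/3×row1 = (1, 0)

rank = 2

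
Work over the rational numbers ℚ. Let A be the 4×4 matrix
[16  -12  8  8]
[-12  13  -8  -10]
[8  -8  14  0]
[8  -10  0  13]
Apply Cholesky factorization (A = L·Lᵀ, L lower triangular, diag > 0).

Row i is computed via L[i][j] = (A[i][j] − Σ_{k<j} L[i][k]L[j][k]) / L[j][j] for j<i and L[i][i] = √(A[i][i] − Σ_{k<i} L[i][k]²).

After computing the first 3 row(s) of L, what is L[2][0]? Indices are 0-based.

Step 1: L[0][0] = √(16) = 4.
  L[1][0] = (-12) / L[0][0] = -3.
Step 2: L[1][1] = √(4) = 2.
  L[2][0] = (8) / L[0][0] = 2.
  L[2][1] = (-2) / L[1][1] = -1.
Step 3: L[2][2] = √(9) = 3.

L[2][0] = 2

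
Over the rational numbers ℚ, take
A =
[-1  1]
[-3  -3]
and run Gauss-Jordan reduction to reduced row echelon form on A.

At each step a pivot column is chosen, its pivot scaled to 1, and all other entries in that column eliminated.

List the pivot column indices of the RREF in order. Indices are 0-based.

step 1: normalize row 0 (÷-1) = (1, -1)
  row 1: subtract -3×row0 = (0, -6)
step 2: normalize row 1 (÷-6) = (0, 1)
  row 0: subtract -1×row1 = (1, 0)

pivot columns: 0, 1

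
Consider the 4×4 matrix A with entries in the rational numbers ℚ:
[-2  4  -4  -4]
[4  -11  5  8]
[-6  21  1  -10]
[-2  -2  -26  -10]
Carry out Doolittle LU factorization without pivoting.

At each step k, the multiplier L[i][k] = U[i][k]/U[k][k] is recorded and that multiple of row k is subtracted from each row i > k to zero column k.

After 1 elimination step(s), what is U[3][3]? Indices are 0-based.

Step 1: pivot at (0,0) is -2.
  row1 ← row1 − (-2)·row0  ⇒  L[1][0]=-2, U row1=(0, -3, -3, 0)
  row2 ← row2 − (3)·row0  ⇒  L[2][0]=3, U row2=(0, 9, 13, 2)
  row3 ← row3 − (1)·row0  ⇒  L[3][0]=1, U row3=(0, -6, -22, -6)

U[3][3] = -6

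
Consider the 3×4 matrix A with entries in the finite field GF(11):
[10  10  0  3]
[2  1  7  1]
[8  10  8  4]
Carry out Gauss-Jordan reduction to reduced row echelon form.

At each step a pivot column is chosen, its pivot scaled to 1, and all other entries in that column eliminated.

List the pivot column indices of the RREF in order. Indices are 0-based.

pivot(0,0)=10: scale R0 → (1, 1, 0, 8)
  clear (1,0): R1 −= (2)R0 → (0, 10, 7, 7)
  clear (2,0): R2 −= (8)R0 → (0, 2, 8, 6)
pivot(1,1)=10: scale R1 → (0, 1, 4, 4)
  clear (0,1): R0 −= (1)R1 → (1, 0, 7, 4)
  clear (2,1): R2 −= (2)R1 → (0, 0, 0, 9)
col 2: no nonzero at/below row 2; advance.
pivot(2,3)=9: scale R2 → (0, 0, 0, 1)
  clear (0,3): R0 −= (4)R2 → (1, 0, 7, 0)
  clear (1,3): R1 −= (4)R2 → (0, 1, 4, 0)

pivot columns: 0, 1, 3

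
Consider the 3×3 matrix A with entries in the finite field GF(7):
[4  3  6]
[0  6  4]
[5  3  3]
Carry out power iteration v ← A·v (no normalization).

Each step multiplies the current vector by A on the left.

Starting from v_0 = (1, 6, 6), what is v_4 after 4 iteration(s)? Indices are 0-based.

v_0 = (1, 6, 6).
v_1 = A·v_0 = (2, 4, 6).
v_2 = A·v_1 = (0, 6, 5).
v_3 = A·v_2 = (6, 0, 5).
v_4 = A·v_3 = (5, 6, 3).

v_4 = (5, 6, 3)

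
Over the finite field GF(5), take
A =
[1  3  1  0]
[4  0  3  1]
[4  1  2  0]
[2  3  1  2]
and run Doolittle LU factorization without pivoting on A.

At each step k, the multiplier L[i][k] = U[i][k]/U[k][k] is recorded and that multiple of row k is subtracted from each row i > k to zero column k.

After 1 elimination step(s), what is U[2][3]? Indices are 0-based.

U[2][3] = 0

Step 1: pivot at (0,0) is 1.
  row1 ← row1 − (4)·row0  ⇒  L[1][0]=4, U row1=(0, 3, 4, 1)
  row2 ← row2 − (4)·row0  ⇒  L[2][0]=4, U row2=(0, 4, 3, 0)
  row3 ← row3 − (2)·row0  ⇒  L[3][0]=2, U row3=(0, 2, 4, 2)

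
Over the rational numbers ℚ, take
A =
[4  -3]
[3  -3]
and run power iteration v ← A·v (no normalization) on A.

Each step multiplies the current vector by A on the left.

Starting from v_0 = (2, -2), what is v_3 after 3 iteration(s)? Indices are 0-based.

v_3 = (62, 42)

v_0 = (2, -2).
v_1 = A·v_0 = (14, 12).
v_2 = A·v_1 = (20, 6).
v_3 = A·v_2 = (62, 42).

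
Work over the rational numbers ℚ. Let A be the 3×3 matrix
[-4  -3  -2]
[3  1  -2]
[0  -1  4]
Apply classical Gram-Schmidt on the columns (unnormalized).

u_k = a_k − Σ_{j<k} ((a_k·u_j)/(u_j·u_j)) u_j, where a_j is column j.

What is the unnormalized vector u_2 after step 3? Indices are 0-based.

u_2 = (-51/25, -68/25, 17/5)

Step 1: u_0 = a_0 = (-4, 3, 0).
Step 2: u_1 = a_1 − (3/5)·u_0 = (-3/5, -4/5, -1).
Step 3: u_2 = a_2 − (2/25)·u_0 − (-3/5)·u_1 = (-51/25, -68/25, 17/5).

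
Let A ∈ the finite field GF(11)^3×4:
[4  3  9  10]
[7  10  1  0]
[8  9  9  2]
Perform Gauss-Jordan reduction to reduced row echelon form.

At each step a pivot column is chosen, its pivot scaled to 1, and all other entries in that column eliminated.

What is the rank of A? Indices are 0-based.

rank = 3

pivot(0,0)=4: scale R0 → (1, 9, 5, 8)
  clear (1,0): R1 −= (7)R0 → (0, 2, 10, 10)
  clear (2,0): R2 −= (8)R0 → (0, 3, 2, 4)
pivot(1,1)=2: scale R1 → (0, 1, 5, 5)
  clear (0,1): R0 −= (9)R1 → (1, 0, 4, 7)
  clear (2,1): R2 −= (3)R1 → (0, 0, 9, 0)
pivot(2,2)=9: scale R2 → (0, 0, 1, 0)
  clear (0,2): R0 −= (4)R2 → (1, 0, 0, 7)
  clear (1,2): R1 −= (5)R2 → (0, 1, 0, 5)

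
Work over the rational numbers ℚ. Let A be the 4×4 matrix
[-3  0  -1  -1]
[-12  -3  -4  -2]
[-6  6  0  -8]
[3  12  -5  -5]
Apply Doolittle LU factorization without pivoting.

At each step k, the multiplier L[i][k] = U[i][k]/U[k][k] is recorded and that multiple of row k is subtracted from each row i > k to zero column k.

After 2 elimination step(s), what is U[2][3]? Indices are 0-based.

U[2][3] = -2

k=0: U[0][0]=-3
  eliminate (1,0): mult=4, new row 1: (0, -3, 0, 2); set L[1][0]=4
  eliminate (2,0): mult=2, new row 2: (0, 6, 2, -6); set L[2][0]=2
  eliminate (3,0): mult=-1, new row 3: (0, 12, -6, -6); set L[3][0]=-1
k=1: U[1][1]=-3
  eliminate (2,1): mult=-2, new row 2: (0, 0, 2, -2); set L[2][1]=-2
  eliminate (3,1): mult=-4, new row 3: (0, 0, -6, 2); set L[3][1]=-4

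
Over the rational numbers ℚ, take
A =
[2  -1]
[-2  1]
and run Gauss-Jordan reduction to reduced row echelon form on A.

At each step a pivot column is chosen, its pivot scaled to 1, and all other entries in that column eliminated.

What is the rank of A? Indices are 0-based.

rank = 1

pivot(0,0)=2: scale R0 → (1, -1/2)
  clear (1,0): R1 −= (-2)R0 → (0, 0)
col 1: no nonzero at/below row 1; advance.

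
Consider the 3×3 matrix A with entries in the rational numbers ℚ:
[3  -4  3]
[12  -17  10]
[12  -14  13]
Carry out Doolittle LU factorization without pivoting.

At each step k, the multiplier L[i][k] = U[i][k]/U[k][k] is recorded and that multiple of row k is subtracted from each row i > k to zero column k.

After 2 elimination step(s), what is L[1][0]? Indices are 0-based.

k=0: U[0][0]=3
  eliminate (1,0): mult=4, new row 1: (0, -1, -2); set L[1][0]=4
  eliminate (2,0): mult=4, new row 2: (0, 2, 1); set L[2][0]=4
k=1: U[1][1]=-1
  eliminate (2,1): mult=-2, new row 2: (0, 0, -3); set L[2][1]=-2

L[1][0] = 4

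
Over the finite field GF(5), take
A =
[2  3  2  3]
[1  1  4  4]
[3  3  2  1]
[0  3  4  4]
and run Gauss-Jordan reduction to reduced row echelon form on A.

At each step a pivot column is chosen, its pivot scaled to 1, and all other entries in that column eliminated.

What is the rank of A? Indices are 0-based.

pivot(0,0)=2: scale R0 → (1, 4, 1, 4)
  clear (1,0): R1 −= (1)R0 → (0, 2, 3, 0)
  clear (2,0): R2 −= (3)R0 → (0, 1, 4, 4)
pivot(1,1)=2: scale R1 → (0, 1, 4, 0)
  clear (0,1): R0 −= (4)R1 → (1, 0, 0, 4)
  clear (2,1): R2 −= (1)R1 → (0, 0, 0, 4)
  clear (3,1): R3 −= (3)R1 → (0, 0, 2, 4)
pivot(2,2): swap R2↔R3
pivot(2,2)=2: scale R2 → (0, 0, 1, 2)
  clear (1,2): R1 −= (4)R2 → (0, 1, 0, 2)
pivot(3,3)=4: scale R3 → (0, 0, 0, 1)
  clear (0,3): R0 −= (4)R3 → (1, 0, 0, 0)
  clear (1,3): R1 −= (2)R3 → (0, 1, 0, 0)
  clear (2,3): R2 −= (2)R3 → (0, 0, 1, 0)

rank = 4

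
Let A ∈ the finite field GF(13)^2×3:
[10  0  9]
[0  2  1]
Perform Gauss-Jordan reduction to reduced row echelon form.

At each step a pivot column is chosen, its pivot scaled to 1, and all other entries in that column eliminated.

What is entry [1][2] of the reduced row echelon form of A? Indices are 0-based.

step 1: normalize row 0 (÷10) = (1, 0, 10)
step 2: normalize row 1 (÷2) = (0, 1, 7)

M[1][2] = 7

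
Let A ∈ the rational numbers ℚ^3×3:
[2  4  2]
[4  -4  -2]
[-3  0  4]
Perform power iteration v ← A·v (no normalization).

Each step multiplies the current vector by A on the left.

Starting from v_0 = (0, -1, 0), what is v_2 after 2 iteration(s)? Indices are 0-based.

v_0 = (0, -1, 0).
v_1 = A·v_0 = (-4, 4, 0).
v_2 = A·v_1 = (8, -32, 12).

v_2 = (8, -32, 12)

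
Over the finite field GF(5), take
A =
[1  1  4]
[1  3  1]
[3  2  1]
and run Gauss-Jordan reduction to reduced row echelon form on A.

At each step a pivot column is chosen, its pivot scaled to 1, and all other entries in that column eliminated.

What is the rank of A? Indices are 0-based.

rank = 2

[1] R0 /= 1  ⇒  (1, 1, 4)
     R1 -= 1·R0  ⇒  (0, 2, 2)
     R2 -= 3·R0  ⇒  (0, 4, 4)
[2] R1 /= 2  ⇒  (0, 1, 1)
     R0 -= 1·R1  ⇒  (1, 0, 3)
     R2 -= 4·R1  ⇒  (0, 0, 0)
column 2 empty below row 2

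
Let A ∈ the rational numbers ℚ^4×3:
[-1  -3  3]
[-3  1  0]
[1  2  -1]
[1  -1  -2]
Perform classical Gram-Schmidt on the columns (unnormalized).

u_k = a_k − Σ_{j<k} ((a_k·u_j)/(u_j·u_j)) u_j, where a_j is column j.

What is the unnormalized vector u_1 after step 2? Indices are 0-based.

Step 1: u_0 = a_0 = (-1, -3, 1, 1).
Step 2: u_1 = a_1 − (1/12)·u_0 = (-35/12, 5/4, 23/12, -13/12).

u_1 = (-35/12, 5/4, 23/12, -13/12)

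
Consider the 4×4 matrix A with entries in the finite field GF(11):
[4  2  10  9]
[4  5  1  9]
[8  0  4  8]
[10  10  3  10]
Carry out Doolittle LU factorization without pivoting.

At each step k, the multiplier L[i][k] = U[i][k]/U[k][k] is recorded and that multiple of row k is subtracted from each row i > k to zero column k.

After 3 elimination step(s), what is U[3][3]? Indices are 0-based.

[col 0] pivot 4
  R1 -= 1*R0 → (0, 3, 2, 0)  (L[1][0] := 1)
  R2 -= 2*R0 → (0, 7, 6, 1)  (L[2][0] := 2)
  R3 -= 8*R0 → (0, 5, 0, 4)  (L[3][0] := 8)
[col 1] pivot 3
  R2 -= 6*R1 → (0, 0, 5, 1)  (L[2][1] := 6)
  R3 -= 9*R1 → (0, 0, 4, 4)  (L[3][1] := 9)
[col 2] pivot 5
  R3 -= 3*R2 → (0, 0, 0, 1)  (L[3][2] := 3)

U[3][3] = 1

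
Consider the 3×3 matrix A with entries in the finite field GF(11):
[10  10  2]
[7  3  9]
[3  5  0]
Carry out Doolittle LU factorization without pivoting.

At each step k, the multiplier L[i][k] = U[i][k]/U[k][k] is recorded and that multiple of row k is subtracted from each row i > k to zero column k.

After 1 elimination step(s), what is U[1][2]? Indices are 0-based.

U[1][2] = 1

[col 0] pivot 10
  R1 -= 4*R0 → (0, 7, 1)  (L[1][0] := 4)
  R2 -= 8*R0 → (0, 2, 6)  (L[2][0] := 8)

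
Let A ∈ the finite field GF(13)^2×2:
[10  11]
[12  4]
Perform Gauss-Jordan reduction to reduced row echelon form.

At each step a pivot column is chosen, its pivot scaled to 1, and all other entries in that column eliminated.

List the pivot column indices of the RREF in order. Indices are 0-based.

pivot columns: 0, 1

[1] R0 /= 10  ⇒  (1, 5)
     R1 -= 12·R0  ⇒  (0, 9)
[2] R1 /= 9  ⇒  (0, 1)
     R0 -= 5·R1  ⇒  (1, 0)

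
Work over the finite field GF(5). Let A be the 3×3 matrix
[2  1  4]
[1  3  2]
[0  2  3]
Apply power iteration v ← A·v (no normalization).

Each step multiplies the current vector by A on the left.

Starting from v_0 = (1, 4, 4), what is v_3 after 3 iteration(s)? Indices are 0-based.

v_3 = (3, 4, 1)

v_0 = (1, 4, 4).
v_1 = A·v_0 = (2, 1, 0).
v_2 = A·v_1 = (0, 0, 2).
v_3 = A·v_2 = (3, 4, 1).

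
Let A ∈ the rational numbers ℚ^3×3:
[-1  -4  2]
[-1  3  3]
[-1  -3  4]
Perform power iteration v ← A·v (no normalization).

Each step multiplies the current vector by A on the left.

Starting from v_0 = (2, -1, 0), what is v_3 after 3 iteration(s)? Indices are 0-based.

v_3 = (70, -11, 90)

v_0 = (2, -1, 0).
v_1 = A·v_0 = (2, -5, 1).
v_2 = A·v_1 = (20, -14, 17).
v_3 = A·v_2 = (70, -11, 90).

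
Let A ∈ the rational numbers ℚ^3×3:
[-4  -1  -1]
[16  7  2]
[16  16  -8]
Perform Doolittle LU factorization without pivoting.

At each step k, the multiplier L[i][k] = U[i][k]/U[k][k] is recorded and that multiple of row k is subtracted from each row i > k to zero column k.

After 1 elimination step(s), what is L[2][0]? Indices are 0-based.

L[2][0] = -4

Step 1: pivot at (0,0) is -4.
  row1 ← row1 − (-4)·row0  ⇒  L[1][0]=-4, U row1=(0, 3, -2)
  row2 ← row2 − (-4)·row0  ⇒  L[2][0]=-4, U row2=(0, 12, -12)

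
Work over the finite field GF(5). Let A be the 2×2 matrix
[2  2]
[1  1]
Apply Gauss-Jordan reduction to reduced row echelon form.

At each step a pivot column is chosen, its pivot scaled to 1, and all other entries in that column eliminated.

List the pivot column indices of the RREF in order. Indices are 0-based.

pivot columns: 0

step 1: normalize row 0 (÷2) = (1, 1)
  row 1: subtract 1×row0 = (0, 0)
skip col 1 (zero from row 1)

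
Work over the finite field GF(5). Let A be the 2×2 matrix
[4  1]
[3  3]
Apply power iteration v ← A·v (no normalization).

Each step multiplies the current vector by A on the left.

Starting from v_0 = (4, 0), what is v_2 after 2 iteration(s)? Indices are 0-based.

v_0 = (4, 0).
v_1 = A·v_0 = (1, 2).
v_2 = A·v_1 = (1, 4).

v_2 = (1, 4)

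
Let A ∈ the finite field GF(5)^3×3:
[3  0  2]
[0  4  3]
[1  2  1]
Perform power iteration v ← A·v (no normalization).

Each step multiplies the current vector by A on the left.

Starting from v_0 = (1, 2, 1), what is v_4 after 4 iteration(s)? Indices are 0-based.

v_4 = (4, 0, 0)

v_0 = (1, 2, 1).
v_1 = A·v_0 = (0, 1, 1).
v_2 = A·v_1 = (2, 2, 3).
v_3 = A·v_2 = (2, 2, 4).
v_4 = A·v_3 = (4, 0, 0).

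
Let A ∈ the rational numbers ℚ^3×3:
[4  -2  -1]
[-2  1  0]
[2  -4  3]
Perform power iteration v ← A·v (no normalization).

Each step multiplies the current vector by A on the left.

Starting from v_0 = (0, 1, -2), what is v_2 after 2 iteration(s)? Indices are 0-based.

v_2 = (8, 1, -34)

v_0 = (0, 1, -2).
v_1 = A·v_0 = (0, 1, -10).
v_2 = A·v_1 = (8, 1, -34).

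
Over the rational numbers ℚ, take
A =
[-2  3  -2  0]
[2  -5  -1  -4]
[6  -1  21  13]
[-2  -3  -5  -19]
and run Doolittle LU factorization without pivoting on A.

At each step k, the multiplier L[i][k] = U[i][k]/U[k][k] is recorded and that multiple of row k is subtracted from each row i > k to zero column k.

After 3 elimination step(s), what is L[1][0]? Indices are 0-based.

Step 1: pivot at (0,0) is -2.
  row1 ← row1 − (-1)·row0  ⇒  L[1][0]=-1, U row1=(0, -2, -3, -4)
  row2 ← row2 − (-3)·row0  ⇒  L[2][0]=-3, U row2=(0, 8, 15, 13)
  row3 ← row3 − (1)·row0  ⇒  L[3][0]=1, U row3=(0, -6, -3, -19)
Step 2: pivot at (1,1) is -2.
  row2 ← row2 − (-4)·row1  ⇒  L[2][1]=-4, U row2=(0, 0, 3, -3)
  row3 ← row3 − (3)·row1  ⇒  L[3][1]=3, U row3=(0, 0, 6, -7)
Step 3: pivot at (2,2) is 3.
  row3 ← row3 − (2)·row2  ⇒  L[3][2]=2, U row3=(0, 0, 0, -1)

L[1][0] = -1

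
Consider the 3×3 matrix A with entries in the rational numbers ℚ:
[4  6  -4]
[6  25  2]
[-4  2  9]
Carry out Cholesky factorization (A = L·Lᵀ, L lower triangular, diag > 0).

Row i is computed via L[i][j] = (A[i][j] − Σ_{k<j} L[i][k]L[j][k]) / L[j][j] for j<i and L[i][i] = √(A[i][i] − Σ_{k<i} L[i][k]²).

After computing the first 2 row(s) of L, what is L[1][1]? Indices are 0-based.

Step 1: L[0][0] = √(4) = 2.
  L[1][0] = (6) / L[0][0] = 3.
Step 2: L[1][1] = √(16) = 4.

L[1][1] = 4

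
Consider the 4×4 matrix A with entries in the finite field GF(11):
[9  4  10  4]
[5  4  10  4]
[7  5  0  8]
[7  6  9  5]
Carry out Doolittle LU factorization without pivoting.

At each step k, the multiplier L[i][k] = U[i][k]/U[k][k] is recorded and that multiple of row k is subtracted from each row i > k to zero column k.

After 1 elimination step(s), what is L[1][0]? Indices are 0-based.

Step 1: pivot at (0,0) is 9.
  row1 ← row1 − (3)·row0  ⇒  L[1][0]=3, U row1=(0, 3, 2, 3)
  row2 ← row2 − (2)·row0  ⇒  L[2][0]=2, U row2=(0, 8, 2, 0)
  row3 ← row3 − (2)·row0  ⇒  L[3][0]=2, U row3=(0, 9, 0, 8)

L[1][0] = 3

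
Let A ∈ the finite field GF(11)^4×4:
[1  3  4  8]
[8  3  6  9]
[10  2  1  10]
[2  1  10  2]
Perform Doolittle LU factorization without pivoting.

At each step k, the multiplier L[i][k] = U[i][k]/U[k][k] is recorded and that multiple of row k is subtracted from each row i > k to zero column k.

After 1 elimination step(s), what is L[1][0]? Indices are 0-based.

[col 0] pivot 1
  R1 -= 8*R0 → (0, 1, 7, 0)  (L[1][0] := 8)
  R2 -= 10*R0 → (0, 5, 5, 7)  (L[2][0] := 10)
  R3 -= 2*R0 → (0, 6, 2, 8)  (L[3][0] := 2)

L[1][0] = 8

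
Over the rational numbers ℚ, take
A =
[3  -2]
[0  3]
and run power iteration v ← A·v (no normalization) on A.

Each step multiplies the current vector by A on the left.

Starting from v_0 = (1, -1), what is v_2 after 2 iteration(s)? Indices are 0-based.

v_2 = (21, -9)

v_0 = (1, -1).
v_1 = A·v_0 = (5, -3).
v_2 = A·v_1 = (21, -9).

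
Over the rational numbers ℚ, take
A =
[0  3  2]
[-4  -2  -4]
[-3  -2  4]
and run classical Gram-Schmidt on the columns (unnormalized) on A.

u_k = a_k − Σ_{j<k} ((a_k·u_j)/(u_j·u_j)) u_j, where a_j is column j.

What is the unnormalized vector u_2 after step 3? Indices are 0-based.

u_2 = (176/229, -792/229, 1056/229)

Step 1: u_0 = a_0 = (0, -4, -3).
Step 2: u_1 = a_1 − (14/25)·u_0 = (3, 6/25, -8/25).
Step 3: u_2 = a_2 − (4/25)·u_0 − (94/229)·u_1 = (176/229, -792/229, 1056/229).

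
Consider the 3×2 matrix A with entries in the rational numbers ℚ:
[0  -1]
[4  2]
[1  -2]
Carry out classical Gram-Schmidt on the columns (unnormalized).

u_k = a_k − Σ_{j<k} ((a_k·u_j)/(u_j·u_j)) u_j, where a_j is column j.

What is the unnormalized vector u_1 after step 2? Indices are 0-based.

Step 1: u_0 = a_0 = (0, 4, 1).
Step 2: u_1 = a_1 − (6/17)·u_0 = (-1, 10/17, -40/17).

u_1 = (-1, 10/17, -40/17)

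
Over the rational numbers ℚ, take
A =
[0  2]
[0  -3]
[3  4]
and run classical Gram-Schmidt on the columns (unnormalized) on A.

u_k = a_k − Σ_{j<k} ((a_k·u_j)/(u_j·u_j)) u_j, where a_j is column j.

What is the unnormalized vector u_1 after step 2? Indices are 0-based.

Step 1: u_0 = a_0 = (0, 0, 3).
Step 2: u_1 = a_1 − (4/3)·u_0 = (2, -3, 0).

u_1 = (2, -3, 0)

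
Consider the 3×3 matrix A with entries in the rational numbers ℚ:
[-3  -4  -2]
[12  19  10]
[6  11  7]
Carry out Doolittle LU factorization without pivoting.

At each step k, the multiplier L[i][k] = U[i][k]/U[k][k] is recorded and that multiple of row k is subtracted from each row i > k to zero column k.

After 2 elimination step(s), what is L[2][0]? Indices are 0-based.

L[2][0] = -2

[col 0] pivot -3
  R1 -= -4*R0 → (0, 3, 2)  (L[1][0] := -4)
  R2 -= -2*R0 → (0, 3, 3)  (L[2][0] := -2)
[col 1] pivot 3
  R2 -= 1*R1 → (0, 0, 1)  (L[2][1] := 1)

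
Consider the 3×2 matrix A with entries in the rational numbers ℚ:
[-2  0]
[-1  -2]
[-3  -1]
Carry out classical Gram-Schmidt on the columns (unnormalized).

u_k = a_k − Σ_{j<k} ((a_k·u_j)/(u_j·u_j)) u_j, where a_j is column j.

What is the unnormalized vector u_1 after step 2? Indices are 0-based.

Step 1: u_0 = a_0 = (-2, -1, -3).
Step 2: u_1 = a_1 − (5/14)·u_0 = (5/7, -23/14, 1/14).

u_1 = (5/7, -23/14, 1/14)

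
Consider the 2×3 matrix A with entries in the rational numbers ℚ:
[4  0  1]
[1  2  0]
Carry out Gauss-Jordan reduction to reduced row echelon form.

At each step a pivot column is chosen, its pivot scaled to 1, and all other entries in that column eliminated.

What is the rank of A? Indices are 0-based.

rank = 2

[1] R0 /= 4  ⇒  (1, 0, 1/4)
     R1 -= 1·R0  ⇒  (0, 2, -1/4)
[2] R1 /= 2  ⇒  (0, 1, -1/8)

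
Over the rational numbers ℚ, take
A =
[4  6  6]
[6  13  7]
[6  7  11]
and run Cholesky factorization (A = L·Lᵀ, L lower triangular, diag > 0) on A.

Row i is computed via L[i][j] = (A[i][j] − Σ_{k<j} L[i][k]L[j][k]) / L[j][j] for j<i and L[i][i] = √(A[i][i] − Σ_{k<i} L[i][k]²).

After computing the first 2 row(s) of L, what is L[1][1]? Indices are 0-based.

L[1][1] = 2

Step 1: L[0][0] = √(4) = 2.
  L[1][0] = (6) / L[0][0] = 3.
Step 2: L[1][1] = √(4) = 2.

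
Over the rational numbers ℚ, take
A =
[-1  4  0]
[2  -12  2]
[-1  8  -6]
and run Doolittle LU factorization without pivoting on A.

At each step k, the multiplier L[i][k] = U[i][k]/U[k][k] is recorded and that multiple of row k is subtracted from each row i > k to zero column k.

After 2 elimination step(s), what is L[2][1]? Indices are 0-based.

Step 1: pivot at (0,0) is -1.
  row1 ← row1 − (-2)·row0  ⇒  L[1][0]=-2, U row1=(0, -4, 2)
  row2 ← row2 − (1)·row0  ⇒  L[2][0]=1, U row2=(0, 4, -6)
Step 2: pivot at (1,1) is -4.
  row2 ← row2 − (-1)·row1  ⇒  L[2][1]=-1, U row2=(0, 0, -4)

L[2][1] = -1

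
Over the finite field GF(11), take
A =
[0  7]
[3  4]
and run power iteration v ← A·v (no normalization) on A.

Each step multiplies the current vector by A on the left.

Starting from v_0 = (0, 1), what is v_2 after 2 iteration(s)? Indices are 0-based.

v_2 = (6, 4)

v_0 = (0, 1).
v_1 = A·v_0 = (7, 4).
v_2 = A·v_1 = (6, 4).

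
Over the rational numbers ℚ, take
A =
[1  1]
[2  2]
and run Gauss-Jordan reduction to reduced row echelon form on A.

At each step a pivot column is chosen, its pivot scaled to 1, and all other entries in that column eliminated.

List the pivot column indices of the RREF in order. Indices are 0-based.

pivot columns: 0

step 1: normalize row 0 (÷1) = (1, 1)
  row 1: subtract 2×row0 = (0, 0)
skip col 1 (zero from row 1)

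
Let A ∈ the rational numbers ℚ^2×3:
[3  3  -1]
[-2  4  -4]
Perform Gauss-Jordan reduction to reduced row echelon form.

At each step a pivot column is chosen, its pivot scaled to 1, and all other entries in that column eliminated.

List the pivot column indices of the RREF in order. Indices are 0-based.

step 1: normalize row 0 (÷3) = (1, 1, -1/3)
  row 1: subtract -2×row0 = (0, 6, -14/3)
step 2: normalize row 1 (÷6) = (0, 1, -7/9)
  row 0: subtract 1×row1 = (1, 0, 4/9)

pivot columns: 0, 1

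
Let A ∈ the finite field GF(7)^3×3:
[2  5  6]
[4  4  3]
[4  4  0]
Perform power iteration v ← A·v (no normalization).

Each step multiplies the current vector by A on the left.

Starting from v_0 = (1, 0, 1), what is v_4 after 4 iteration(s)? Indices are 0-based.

v_0 = (1, 0, 1).
v_1 = A·v_0 = (1, 0, 4).
v_2 = A·v_1 = (5, 2, 4).
v_3 = A·v_2 = (2, 5, 0).
v_4 = A·v_3 = (1, 0, 0).

v_4 = (1, 0, 0)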